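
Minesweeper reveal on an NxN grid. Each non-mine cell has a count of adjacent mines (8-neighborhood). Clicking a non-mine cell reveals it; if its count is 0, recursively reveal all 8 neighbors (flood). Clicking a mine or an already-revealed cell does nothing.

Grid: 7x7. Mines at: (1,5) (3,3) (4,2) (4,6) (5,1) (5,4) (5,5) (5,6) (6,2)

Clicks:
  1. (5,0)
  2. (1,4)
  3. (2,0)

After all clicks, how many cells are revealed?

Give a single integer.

Click 1 (5,0) count=1: revealed 1 new [(5,0)] -> total=1
Click 2 (1,4) count=1: revealed 1 new [(1,4)] -> total=2
Click 3 (2,0) count=0: revealed 19 new [(0,0) (0,1) (0,2) (0,3) (0,4) (1,0) (1,1) (1,2) (1,3) (2,0) (2,1) (2,2) (2,3) (2,4) (3,0) (3,1) (3,2) (4,0) (4,1)] -> total=21

Answer: 21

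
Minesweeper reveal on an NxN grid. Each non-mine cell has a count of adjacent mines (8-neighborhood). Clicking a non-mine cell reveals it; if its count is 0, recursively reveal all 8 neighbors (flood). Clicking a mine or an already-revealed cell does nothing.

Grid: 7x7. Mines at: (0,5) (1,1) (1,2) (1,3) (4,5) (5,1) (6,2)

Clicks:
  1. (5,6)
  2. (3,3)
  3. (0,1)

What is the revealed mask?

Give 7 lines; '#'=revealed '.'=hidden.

Answer: .#.....
.......
#####..
#####..
#####..
..###.#
.......

Derivation:
Click 1 (5,6) count=1: revealed 1 new [(5,6)] -> total=1
Click 2 (3,3) count=0: revealed 18 new [(2,0) (2,1) (2,2) (2,3) (2,4) (3,0) (3,1) (3,2) (3,3) (3,4) (4,0) (4,1) (4,2) (4,3) (4,4) (5,2) (5,3) (5,4)] -> total=19
Click 3 (0,1) count=2: revealed 1 new [(0,1)] -> total=20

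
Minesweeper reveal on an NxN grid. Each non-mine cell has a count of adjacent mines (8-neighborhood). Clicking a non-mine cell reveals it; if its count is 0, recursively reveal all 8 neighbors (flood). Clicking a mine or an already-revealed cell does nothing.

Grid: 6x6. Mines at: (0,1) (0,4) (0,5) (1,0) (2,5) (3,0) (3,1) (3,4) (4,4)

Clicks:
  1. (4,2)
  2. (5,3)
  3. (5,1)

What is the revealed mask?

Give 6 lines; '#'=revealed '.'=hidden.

Click 1 (4,2) count=1: revealed 1 new [(4,2)] -> total=1
Click 2 (5,3) count=1: revealed 1 new [(5,3)] -> total=2
Click 3 (5,1) count=0: revealed 6 new [(4,0) (4,1) (4,3) (5,0) (5,1) (5,2)] -> total=8

Answer: ......
......
......
......
####..
####..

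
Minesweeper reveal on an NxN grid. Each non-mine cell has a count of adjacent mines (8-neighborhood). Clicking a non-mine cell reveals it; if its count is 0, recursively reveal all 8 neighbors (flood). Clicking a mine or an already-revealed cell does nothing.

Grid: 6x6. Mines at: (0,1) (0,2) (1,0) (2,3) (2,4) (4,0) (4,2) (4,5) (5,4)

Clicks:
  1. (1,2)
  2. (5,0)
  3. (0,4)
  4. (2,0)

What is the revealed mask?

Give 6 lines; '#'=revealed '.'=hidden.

Answer: ...###
..####
#.....
......
......
#.....

Derivation:
Click 1 (1,2) count=3: revealed 1 new [(1,2)] -> total=1
Click 2 (5,0) count=1: revealed 1 new [(5,0)] -> total=2
Click 3 (0,4) count=0: revealed 6 new [(0,3) (0,4) (0,5) (1,3) (1,4) (1,5)] -> total=8
Click 4 (2,0) count=1: revealed 1 new [(2,0)] -> total=9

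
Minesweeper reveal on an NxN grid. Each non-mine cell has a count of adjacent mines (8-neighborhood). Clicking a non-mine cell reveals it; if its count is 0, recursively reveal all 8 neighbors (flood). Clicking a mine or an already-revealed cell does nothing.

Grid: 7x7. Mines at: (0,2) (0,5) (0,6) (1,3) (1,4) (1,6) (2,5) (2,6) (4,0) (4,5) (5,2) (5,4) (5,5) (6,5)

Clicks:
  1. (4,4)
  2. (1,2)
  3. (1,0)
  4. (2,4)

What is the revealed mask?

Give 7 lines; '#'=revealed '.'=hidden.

Answer: ##.....
###....
#####..
#####..
.####..
.......
.......

Derivation:
Click 1 (4,4) count=3: revealed 1 new [(4,4)] -> total=1
Click 2 (1,2) count=2: revealed 1 new [(1,2)] -> total=2
Click 3 (1,0) count=0: revealed 17 new [(0,0) (0,1) (1,0) (1,1) (2,0) (2,1) (2,2) (2,3) (2,4) (3,0) (3,1) (3,2) (3,3) (3,4) (4,1) (4,2) (4,3)] -> total=19
Click 4 (2,4) count=3: revealed 0 new [(none)] -> total=19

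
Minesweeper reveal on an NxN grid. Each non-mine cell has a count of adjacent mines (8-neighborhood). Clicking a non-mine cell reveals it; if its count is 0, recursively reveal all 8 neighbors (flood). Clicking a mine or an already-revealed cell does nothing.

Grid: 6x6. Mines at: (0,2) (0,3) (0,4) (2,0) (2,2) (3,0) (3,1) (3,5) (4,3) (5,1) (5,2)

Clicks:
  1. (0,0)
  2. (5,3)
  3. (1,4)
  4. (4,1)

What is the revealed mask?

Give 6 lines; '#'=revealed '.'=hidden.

Answer: ##....
##..#.
......
......
.#....
...#..

Derivation:
Click 1 (0,0) count=0: revealed 4 new [(0,0) (0,1) (1,0) (1,1)] -> total=4
Click 2 (5,3) count=2: revealed 1 new [(5,3)] -> total=5
Click 3 (1,4) count=2: revealed 1 new [(1,4)] -> total=6
Click 4 (4,1) count=4: revealed 1 new [(4,1)] -> total=7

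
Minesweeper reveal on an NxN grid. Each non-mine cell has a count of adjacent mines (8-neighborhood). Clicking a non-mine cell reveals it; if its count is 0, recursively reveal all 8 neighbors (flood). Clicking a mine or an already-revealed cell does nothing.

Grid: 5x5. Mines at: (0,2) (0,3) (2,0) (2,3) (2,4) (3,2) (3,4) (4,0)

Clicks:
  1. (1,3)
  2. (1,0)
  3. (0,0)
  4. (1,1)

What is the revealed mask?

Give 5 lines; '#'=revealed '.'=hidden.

Click 1 (1,3) count=4: revealed 1 new [(1,3)] -> total=1
Click 2 (1,0) count=1: revealed 1 new [(1,0)] -> total=2
Click 3 (0,0) count=0: revealed 3 new [(0,0) (0,1) (1,1)] -> total=5
Click 4 (1,1) count=2: revealed 0 new [(none)] -> total=5

Answer: ##...
##.#.
.....
.....
.....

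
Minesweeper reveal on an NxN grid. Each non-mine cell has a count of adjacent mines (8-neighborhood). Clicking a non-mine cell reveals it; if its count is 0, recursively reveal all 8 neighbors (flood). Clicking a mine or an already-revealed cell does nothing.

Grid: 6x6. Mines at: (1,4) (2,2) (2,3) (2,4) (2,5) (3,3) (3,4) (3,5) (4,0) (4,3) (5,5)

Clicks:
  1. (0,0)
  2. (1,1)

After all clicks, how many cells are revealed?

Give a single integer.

Answer: 12

Derivation:
Click 1 (0,0) count=0: revealed 12 new [(0,0) (0,1) (0,2) (0,3) (1,0) (1,1) (1,2) (1,3) (2,0) (2,1) (3,0) (3,1)] -> total=12
Click 2 (1,1) count=1: revealed 0 new [(none)] -> total=12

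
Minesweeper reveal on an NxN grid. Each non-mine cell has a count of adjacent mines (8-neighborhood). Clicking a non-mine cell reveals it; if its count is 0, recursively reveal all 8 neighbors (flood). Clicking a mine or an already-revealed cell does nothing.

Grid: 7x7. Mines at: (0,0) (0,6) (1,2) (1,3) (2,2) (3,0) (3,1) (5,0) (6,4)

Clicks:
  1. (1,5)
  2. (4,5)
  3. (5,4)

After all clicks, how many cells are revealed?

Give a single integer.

Click 1 (1,5) count=1: revealed 1 new [(1,5)] -> total=1
Click 2 (4,5) count=0: revealed 28 new [(1,4) (1,6) (2,3) (2,4) (2,5) (2,6) (3,2) (3,3) (3,4) (3,5) (3,6) (4,1) (4,2) (4,3) (4,4) (4,5) (4,6) (5,1) (5,2) (5,3) (5,4) (5,5) (5,6) (6,1) (6,2) (6,3) (6,5) (6,6)] -> total=29
Click 3 (5,4) count=1: revealed 0 new [(none)] -> total=29

Answer: 29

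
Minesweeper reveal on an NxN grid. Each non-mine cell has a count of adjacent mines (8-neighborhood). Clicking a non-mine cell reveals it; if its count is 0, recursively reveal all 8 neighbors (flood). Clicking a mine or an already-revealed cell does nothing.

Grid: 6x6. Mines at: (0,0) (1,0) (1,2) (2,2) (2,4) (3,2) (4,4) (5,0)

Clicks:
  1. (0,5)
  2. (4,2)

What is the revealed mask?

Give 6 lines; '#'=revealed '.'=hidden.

Click 1 (0,5) count=0: revealed 6 new [(0,3) (0,4) (0,5) (1,3) (1,4) (1,5)] -> total=6
Click 2 (4,2) count=1: revealed 1 new [(4,2)] -> total=7

Answer: ...###
...###
......
......
..#...
......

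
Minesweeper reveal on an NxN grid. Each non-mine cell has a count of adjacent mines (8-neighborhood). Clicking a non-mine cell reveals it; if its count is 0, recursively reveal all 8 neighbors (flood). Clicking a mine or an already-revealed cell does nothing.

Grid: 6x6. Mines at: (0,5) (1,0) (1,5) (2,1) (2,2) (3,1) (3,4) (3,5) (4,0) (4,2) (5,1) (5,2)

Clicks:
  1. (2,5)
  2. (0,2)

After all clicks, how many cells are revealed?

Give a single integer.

Click 1 (2,5) count=3: revealed 1 new [(2,5)] -> total=1
Click 2 (0,2) count=0: revealed 8 new [(0,1) (0,2) (0,3) (0,4) (1,1) (1,2) (1,3) (1,4)] -> total=9

Answer: 9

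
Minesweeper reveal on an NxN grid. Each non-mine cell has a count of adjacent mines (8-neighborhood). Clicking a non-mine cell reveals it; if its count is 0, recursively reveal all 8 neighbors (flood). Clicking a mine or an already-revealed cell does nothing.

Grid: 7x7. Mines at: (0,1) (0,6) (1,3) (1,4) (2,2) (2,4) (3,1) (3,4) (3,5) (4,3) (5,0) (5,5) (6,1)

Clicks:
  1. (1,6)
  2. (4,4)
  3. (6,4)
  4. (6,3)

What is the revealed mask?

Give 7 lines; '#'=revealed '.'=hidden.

Click 1 (1,6) count=1: revealed 1 new [(1,6)] -> total=1
Click 2 (4,4) count=4: revealed 1 new [(4,4)] -> total=2
Click 3 (6,4) count=1: revealed 1 new [(6,4)] -> total=3
Click 4 (6,3) count=0: revealed 5 new [(5,2) (5,3) (5,4) (6,2) (6,3)] -> total=8

Answer: .......
......#
.......
.......
....#..
..###..
..###..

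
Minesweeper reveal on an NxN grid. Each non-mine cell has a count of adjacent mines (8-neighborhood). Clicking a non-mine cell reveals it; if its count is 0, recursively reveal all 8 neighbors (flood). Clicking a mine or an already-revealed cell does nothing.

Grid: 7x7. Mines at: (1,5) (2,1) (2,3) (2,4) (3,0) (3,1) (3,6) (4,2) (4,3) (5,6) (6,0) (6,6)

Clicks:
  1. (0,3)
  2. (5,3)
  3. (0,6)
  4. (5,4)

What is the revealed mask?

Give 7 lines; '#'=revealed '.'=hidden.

Answer: #####.#
#####..
.......
.......
.......
...##..
.......

Derivation:
Click 1 (0,3) count=0: revealed 10 new [(0,0) (0,1) (0,2) (0,3) (0,4) (1,0) (1,1) (1,2) (1,3) (1,4)] -> total=10
Click 2 (5,3) count=2: revealed 1 new [(5,3)] -> total=11
Click 3 (0,6) count=1: revealed 1 new [(0,6)] -> total=12
Click 4 (5,4) count=1: revealed 1 new [(5,4)] -> total=13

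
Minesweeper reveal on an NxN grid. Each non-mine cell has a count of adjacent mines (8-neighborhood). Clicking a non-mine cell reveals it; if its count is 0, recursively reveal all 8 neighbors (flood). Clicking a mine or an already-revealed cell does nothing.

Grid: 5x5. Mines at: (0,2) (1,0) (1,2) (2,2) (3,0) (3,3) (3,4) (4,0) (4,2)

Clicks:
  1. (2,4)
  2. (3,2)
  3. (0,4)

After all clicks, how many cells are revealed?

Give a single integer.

Answer: 7

Derivation:
Click 1 (2,4) count=2: revealed 1 new [(2,4)] -> total=1
Click 2 (3,2) count=3: revealed 1 new [(3,2)] -> total=2
Click 3 (0,4) count=0: revealed 5 new [(0,3) (0,4) (1,3) (1,4) (2,3)] -> total=7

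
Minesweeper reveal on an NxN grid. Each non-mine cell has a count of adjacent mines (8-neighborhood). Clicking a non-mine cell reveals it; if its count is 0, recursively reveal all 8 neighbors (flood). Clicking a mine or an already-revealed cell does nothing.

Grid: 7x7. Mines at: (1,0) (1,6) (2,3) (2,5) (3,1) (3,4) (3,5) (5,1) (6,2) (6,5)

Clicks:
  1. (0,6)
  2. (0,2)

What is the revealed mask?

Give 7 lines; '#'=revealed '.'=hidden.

Answer: .######
.#####.
.......
.......
.......
.......
.......

Derivation:
Click 1 (0,6) count=1: revealed 1 new [(0,6)] -> total=1
Click 2 (0,2) count=0: revealed 10 new [(0,1) (0,2) (0,3) (0,4) (0,5) (1,1) (1,2) (1,3) (1,4) (1,5)] -> total=11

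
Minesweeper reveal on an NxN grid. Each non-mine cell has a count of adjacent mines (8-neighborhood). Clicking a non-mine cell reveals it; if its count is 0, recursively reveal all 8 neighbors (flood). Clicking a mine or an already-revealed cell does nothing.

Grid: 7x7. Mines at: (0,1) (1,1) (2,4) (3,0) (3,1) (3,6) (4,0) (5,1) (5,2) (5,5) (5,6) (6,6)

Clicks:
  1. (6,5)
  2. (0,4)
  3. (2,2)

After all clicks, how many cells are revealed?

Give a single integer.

Answer: 14

Derivation:
Click 1 (6,5) count=3: revealed 1 new [(6,5)] -> total=1
Click 2 (0,4) count=0: revealed 12 new [(0,2) (0,3) (0,4) (0,5) (0,6) (1,2) (1,3) (1,4) (1,5) (1,6) (2,5) (2,6)] -> total=13
Click 3 (2,2) count=2: revealed 1 new [(2,2)] -> total=14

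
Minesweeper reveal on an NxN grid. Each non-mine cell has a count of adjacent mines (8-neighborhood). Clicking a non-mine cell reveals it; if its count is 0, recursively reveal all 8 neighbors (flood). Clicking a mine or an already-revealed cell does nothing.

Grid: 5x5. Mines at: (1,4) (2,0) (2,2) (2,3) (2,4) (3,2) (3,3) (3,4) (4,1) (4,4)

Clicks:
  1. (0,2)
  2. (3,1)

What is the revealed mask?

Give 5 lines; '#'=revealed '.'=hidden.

Answer: ####.
####.
.....
.#...
.....

Derivation:
Click 1 (0,2) count=0: revealed 8 new [(0,0) (0,1) (0,2) (0,3) (1,0) (1,1) (1,2) (1,3)] -> total=8
Click 2 (3,1) count=4: revealed 1 new [(3,1)] -> total=9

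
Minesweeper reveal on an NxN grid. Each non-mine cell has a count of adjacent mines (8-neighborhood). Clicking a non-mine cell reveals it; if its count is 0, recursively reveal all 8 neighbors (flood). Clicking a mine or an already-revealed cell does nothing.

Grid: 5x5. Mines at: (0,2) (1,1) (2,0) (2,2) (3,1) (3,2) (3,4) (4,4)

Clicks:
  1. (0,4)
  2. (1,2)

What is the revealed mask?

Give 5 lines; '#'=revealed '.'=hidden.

Answer: ...##
..###
...##
.....
.....

Derivation:
Click 1 (0,4) count=0: revealed 6 new [(0,3) (0,4) (1,3) (1,4) (2,3) (2,4)] -> total=6
Click 2 (1,2) count=3: revealed 1 new [(1,2)] -> total=7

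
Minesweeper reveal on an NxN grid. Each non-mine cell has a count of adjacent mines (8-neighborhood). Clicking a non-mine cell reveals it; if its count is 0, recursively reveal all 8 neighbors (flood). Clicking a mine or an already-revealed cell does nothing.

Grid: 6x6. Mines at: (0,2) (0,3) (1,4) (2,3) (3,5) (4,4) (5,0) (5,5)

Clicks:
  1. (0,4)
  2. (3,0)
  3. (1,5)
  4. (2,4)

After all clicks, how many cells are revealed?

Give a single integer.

Answer: 22

Derivation:
Click 1 (0,4) count=2: revealed 1 new [(0,4)] -> total=1
Click 2 (3,0) count=0: revealed 19 new [(0,0) (0,1) (1,0) (1,1) (1,2) (2,0) (2,1) (2,2) (3,0) (3,1) (3,2) (3,3) (4,0) (4,1) (4,2) (4,3) (5,1) (5,2) (5,3)] -> total=20
Click 3 (1,5) count=1: revealed 1 new [(1,5)] -> total=21
Click 4 (2,4) count=3: revealed 1 new [(2,4)] -> total=22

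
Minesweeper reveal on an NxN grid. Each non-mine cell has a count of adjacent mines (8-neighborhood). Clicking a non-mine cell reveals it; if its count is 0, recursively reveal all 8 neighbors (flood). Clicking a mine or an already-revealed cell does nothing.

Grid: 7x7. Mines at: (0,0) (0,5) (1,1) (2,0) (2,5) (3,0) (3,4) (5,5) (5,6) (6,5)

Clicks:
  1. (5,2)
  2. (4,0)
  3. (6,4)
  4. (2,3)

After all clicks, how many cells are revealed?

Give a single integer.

Answer: 21

Derivation:
Click 1 (5,2) count=0: revealed 21 new [(2,1) (2,2) (2,3) (3,1) (3,2) (3,3) (4,0) (4,1) (4,2) (4,3) (4,4) (5,0) (5,1) (5,2) (5,3) (5,4) (6,0) (6,1) (6,2) (6,3) (6,4)] -> total=21
Click 2 (4,0) count=1: revealed 0 new [(none)] -> total=21
Click 3 (6,4) count=2: revealed 0 new [(none)] -> total=21
Click 4 (2,3) count=1: revealed 0 new [(none)] -> total=21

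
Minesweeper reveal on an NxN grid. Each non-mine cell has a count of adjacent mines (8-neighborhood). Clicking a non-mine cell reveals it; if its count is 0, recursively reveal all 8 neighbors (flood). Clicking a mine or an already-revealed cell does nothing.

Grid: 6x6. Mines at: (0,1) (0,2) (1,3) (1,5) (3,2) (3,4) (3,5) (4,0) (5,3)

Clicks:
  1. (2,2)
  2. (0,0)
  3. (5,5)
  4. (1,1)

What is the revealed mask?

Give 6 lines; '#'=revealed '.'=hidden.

Click 1 (2,2) count=2: revealed 1 new [(2,2)] -> total=1
Click 2 (0,0) count=1: revealed 1 new [(0,0)] -> total=2
Click 3 (5,5) count=0: revealed 4 new [(4,4) (4,5) (5,4) (5,5)] -> total=6
Click 4 (1,1) count=2: revealed 1 new [(1,1)] -> total=7

Answer: #.....
.#....
..#...
......
....##
....##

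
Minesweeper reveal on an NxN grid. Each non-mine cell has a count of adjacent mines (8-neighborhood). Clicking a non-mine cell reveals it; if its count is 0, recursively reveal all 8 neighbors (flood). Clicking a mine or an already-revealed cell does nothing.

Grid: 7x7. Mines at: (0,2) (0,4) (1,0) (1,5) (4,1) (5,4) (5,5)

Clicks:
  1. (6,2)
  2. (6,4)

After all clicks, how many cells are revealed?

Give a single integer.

Click 1 (6,2) count=0: revealed 8 new [(5,0) (5,1) (5,2) (5,3) (6,0) (6,1) (6,2) (6,3)] -> total=8
Click 2 (6,4) count=2: revealed 1 new [(6,4)] -> total=9

Answer: 9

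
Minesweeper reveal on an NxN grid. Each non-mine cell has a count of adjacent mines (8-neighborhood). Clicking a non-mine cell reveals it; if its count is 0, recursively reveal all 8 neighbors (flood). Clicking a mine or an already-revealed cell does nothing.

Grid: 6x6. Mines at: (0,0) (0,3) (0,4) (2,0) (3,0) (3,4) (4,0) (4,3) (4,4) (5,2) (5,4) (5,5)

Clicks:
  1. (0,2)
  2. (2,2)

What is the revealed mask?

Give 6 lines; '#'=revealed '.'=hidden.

Answer: ..#...
.###..
.###..
.###..
......
......

Derivation:
Click 1 (0,2) count=1: revealed 1 new [(0,2)] -> total=1
Click 2 (2,2) count=0: revealed 9 new [(1,1) (1,2) (1,3) (2,1) (2,2) (2,3) (3,1) (3,2) (3,3)] -> total=10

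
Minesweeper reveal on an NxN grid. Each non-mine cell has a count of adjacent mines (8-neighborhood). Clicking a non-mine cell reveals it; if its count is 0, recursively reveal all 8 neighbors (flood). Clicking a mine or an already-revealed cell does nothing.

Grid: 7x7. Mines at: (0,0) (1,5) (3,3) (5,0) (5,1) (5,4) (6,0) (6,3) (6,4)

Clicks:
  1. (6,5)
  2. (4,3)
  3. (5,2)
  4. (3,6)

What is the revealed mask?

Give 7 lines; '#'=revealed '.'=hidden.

Click 1 (6,5) count=2: revealed 1 new [(6,5)] -> total=1
Click 2 (4,3) count=2: revealed 1 new [(4,3)] -> total=2
Click 3 (5,2) count=2: revealed 1 new [(5,2)] -> total=3
Click 4 (3,6) count=0: revealed 12 new [(2,4) (2,5) (2,6) (3,4) (3,5) (3,6) (4,4) (4,5) (4,6) (5,5) (5,6) (6,6)] -> total=15

Answer: .......
.......
....###
....###
...####
..#..##
.....##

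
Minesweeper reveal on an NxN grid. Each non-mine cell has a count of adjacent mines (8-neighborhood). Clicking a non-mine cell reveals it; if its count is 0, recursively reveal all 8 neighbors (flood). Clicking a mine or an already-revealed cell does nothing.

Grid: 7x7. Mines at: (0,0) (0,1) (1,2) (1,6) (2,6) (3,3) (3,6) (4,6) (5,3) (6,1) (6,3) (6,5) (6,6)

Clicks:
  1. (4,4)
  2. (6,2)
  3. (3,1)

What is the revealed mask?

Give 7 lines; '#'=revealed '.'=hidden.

Answer: .......
##.....
###....
###....
###.#..
###....
..#....

Derivation:
Click 1 (4,4) count=2: revealed 1 new [(4,4)] -> total=1
Click 2 (6,2) count=3: revealed 1 new [(6,2)] -> total=2
Click 3 (3,1) count=0: revealed 14 new [(1,0) (1,1) (2,0) (2,1) (2,2) (3,0) (3,1) (3,2) (4,0) (4,1) (4,2) (5,0) (5,1) (5,2)] -> total=16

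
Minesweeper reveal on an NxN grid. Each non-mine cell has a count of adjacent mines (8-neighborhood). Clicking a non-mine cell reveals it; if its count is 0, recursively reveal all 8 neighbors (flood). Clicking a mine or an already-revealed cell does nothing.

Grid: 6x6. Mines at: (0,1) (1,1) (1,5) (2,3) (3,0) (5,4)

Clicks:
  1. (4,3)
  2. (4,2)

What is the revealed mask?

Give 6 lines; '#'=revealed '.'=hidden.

Click 1 (4,3) count=1: revealed 1 new [(4,3)] -> total=1
Click 2 (4,2) count=0: revealed 10 new [(3,1) (3,2) (3,3) (4,0) (4,1) (4,2) (5,0) (5,1) (5,2) (5,3)] -> total=11

Answer: ......
......
......
.###..
####..
####..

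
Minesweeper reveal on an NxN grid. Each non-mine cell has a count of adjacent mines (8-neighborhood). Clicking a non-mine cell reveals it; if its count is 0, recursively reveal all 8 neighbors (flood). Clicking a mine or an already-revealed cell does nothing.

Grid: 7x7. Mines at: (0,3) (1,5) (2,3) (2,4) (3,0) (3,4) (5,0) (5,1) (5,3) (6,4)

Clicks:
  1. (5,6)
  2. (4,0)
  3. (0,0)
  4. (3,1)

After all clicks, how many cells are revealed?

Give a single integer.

Click 1 (5,6) count=0: revealed 10 new [(2,5) (2,6) (3,5) (3,6) (4,5) (4,6) (5,5) (5,6) (6,5) (6,6)] -> total=10
Click 2 (4,0) count=3: revealed 1 new [(4,0)] -> total=11
Click 3 (0,0) count=0: revealed 9 new [(0,0) (0,1) (0,2) (1,0) (1,1) (1,2) (2,0) (2,1) (2,2)] -> total=20
Click 4 (3,1) count=1: revealed 1 new [(3,1)] -> total=21

Answer: 21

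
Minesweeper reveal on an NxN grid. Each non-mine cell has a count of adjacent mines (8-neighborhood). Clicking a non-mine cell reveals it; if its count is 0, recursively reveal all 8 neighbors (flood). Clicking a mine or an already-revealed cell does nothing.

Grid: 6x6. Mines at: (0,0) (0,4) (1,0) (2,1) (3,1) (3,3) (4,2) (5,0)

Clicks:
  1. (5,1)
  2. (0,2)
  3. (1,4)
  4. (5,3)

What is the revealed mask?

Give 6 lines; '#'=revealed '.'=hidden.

Answer: .###..
.####.
......
......
......
.#.#..

Derivation:
Click 1 (5,1) count=2: revealed 1 new [(5,1)] -> total=1
Click 2 (0,2) count=0: revealed 6 new [(0,1) (0,2) (0,3) (1,1) (1,2) (1,3)] -> total=7
Click 3 (1,4) count=1: revealed 1 new [(1,4)] -> total=8
Click 4 (5,3) count=1: revealed 1 new [(5,3)] -> total=9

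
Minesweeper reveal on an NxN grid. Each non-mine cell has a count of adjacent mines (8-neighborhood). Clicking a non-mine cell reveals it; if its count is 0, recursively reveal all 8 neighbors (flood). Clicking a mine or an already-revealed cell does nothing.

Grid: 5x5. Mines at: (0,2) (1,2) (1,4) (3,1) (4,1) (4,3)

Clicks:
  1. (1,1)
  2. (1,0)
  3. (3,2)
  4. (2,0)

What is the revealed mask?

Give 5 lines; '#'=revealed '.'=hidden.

Answer: ##...
##...
##...
..#..
.....

Derivation:
Click 1 (1,1) count=2: revealed 1 new [(1,1)] -> total=1
Click 2 (1,0) count=0: revealed 5 new [(0,0) (0,1) (1,0) (2,0) (2,1)] -> total=6
Click 3 (3,2) count=3: revealed 1 new [(3,2)] -> total=7
Click 4 (2,0) count=1: revealed 0 new [(none)] -> total=7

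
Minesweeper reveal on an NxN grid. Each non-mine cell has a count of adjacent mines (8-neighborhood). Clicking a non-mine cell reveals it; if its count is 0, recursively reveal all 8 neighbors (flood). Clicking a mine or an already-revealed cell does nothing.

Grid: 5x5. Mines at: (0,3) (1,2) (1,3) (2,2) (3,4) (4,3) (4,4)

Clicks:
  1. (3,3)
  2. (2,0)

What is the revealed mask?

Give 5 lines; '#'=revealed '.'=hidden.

Answer: ##...
##...
##...
####.
###..

Derivation:
Click 1 (3,3) count=4: revealed 1 new [(3,3)] -> total=1
Click 2 (2,0) count=0: revealed 12 new [(0,0) (0,1) (1,0) (1,1) (2,0) (2,1) (3,0) (3,1) (3,2) (4,0) (4,1) (4,2)] -> total=13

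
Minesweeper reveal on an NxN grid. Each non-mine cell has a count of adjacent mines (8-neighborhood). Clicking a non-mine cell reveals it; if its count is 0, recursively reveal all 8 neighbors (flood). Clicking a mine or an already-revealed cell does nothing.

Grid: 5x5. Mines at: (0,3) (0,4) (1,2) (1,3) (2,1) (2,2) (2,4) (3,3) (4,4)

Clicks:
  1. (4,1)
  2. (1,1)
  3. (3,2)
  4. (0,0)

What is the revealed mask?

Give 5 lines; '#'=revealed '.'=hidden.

Answer: ##...
##...
.....
###..
###..

Derivation:
Click 1 (4,1) count=0: revealed 6 new [(3,0) (3,1) (3,2) (4,0) (4,1) (4,2)] -> total=6
Click 2 (1,1) count=3: revealed 1 new [(1,1)] -> total=7
Click 3 (3,2) count=3: revealed 0 new [(none)] -> total=7
Click 4 (0,0) count=0: revealed 3 new [(0,0) (0,1) (1,0)] -> total=10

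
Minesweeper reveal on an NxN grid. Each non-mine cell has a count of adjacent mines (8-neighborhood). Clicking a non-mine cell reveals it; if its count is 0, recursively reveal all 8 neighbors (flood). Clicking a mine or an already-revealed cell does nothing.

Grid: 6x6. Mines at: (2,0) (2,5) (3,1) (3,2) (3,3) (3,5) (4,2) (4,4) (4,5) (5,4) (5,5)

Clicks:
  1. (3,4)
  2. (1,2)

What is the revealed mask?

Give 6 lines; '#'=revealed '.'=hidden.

Answer: ######
######
.####.
....#.
......
......

Derivation:
Click 1 (3,4) count=5: revealed 1 new [(3,4)] -> total=1
Click 2 (1,2) count=0: revealed 16 new [(0,0) (0,1) (0,2) (0,3) (0,4) (0,5) (1,0) (1,1) (1,2) (1,3) (1,4) (1,5) (2,1) (2,2) (2,3) (2,4)] -> total=17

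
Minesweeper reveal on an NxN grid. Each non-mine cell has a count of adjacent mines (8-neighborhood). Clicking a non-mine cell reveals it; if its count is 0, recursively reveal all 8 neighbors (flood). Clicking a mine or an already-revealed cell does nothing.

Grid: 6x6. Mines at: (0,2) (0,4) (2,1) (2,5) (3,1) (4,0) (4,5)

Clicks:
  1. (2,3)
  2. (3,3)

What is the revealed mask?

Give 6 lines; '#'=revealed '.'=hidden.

Answer: ......
..###.
..###.
..###.
.####.
.####.

Derivation:
Click 1 (2,3) count=0: revealed 17 new [(1,2) (1,3) (1,4) (2,2) (2,3) (2,4) (3,2) (3,3) (3,4) (4,1) (4,2) (4,3) (4,4) (5,1) (5,2) (5,3) (5,4)] -> total=17
Click 2 (3,3) count=0: revealed 0 new [(none)] -> total=17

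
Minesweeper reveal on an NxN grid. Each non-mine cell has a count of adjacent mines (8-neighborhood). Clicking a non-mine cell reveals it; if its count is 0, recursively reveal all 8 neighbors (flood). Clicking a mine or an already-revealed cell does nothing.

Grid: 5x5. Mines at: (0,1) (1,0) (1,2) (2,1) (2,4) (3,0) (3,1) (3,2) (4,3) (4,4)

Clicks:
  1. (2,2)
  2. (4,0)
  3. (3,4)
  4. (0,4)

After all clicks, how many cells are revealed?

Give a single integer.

Click 1 (2,2) count=4: revealed 1 new [(2,2)] -> total=1
Click 2 (4,0) count=2: revealed 1 new [(4,0)] -> total=2
Click 3 (3,4) count=3: revealed 1 new [(3,4)] -> total=3
Click 4 (0,4) count=0: revealed 4 new [(0,3) (0,4) (1,3) (1,4)] -> total=7

Answer: 7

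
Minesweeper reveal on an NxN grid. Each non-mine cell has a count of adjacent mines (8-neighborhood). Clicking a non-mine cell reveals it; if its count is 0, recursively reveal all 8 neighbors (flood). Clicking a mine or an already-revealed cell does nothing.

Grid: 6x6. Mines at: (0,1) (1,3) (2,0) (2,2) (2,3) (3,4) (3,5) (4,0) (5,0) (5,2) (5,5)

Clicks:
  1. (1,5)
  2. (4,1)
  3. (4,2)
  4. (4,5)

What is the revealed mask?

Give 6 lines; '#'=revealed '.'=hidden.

Answer: ....##
....##
....##
......
.##..#
......

Derivation:
Click 1 (1,5) count=0: revealed 6 new [(0,4) (0,5) (1,4) (1,5) (2,4) (2,5)] -> total=6
Click 2 (4,1) count=3: revealed 1 new [(4,1)] -> total=7
Click 3 (4,2) count=1: revealed 1 new [(4,2)] -> total=8
Click 4 (4,5) count=3: revealed 1 new [(4,5)] -> total=9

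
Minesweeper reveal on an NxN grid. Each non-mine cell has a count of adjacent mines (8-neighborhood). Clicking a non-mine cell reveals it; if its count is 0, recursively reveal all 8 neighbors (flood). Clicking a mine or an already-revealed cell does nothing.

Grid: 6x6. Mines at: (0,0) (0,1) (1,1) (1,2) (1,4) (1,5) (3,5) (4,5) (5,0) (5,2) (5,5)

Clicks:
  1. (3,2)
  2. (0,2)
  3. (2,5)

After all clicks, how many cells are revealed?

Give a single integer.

Click 1 (3,2) count=0: revealed 15 new [(2,0) (2,1) (2,2) (2,3) (2,4) (3,0) (3,1) (3,2) (3,3) (3,4) (4,0) (4,1) (4,2) (4,3) (4,4)] -> total=15
Click 2 (0,2) count=3: revealed 1 new [(0,2)] -> total=16
Click 3 (2,5) count=3: revealed 1 new [(2,5)] -> total=17

Answer: 17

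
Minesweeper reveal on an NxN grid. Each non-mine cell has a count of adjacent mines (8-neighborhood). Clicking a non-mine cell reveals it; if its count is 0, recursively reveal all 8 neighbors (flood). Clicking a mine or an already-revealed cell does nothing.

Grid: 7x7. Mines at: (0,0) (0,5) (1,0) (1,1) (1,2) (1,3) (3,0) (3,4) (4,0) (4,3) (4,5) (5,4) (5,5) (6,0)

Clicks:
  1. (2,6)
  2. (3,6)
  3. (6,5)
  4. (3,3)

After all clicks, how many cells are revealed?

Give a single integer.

Answer: 8

Derivation:
Click 1 (2,6) count=0: revealed 6 new [(1,5) (1,6) (2,5) (2,6) (3,5) (3,6)] -> total=6
Click 2 (3,6) count=1: revealed 0 new [(none)] -> total=6
Click 3 (6,5) count=2: revealed 1 new [(6,5)] -> total=7
Click 4 (3,3) count=2: revealed 1 new [(3,3)] -> total=8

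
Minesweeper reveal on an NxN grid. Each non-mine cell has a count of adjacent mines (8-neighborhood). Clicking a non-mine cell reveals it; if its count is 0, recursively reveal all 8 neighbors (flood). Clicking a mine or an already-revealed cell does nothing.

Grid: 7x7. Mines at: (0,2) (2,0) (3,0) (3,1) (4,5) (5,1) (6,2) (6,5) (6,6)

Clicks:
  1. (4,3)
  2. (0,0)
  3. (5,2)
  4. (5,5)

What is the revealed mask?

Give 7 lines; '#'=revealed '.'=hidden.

Click 1 (4,3) count=0: revealed 25 new [(0,3) (0,4) (0,5) (0,6) (1,2) (1,3) (1,4) (1,5) (1,6) (2,2) (2,3) (2,4) (2,5) (2,6) (3,2) (3,3) (3,4) (3,5) (3,6) (4,2) (4,3) (4,4) (5,2) (5,3) (5,4)] -> total=25
Click 2 (0,0) count=0: revealed 4 new [(0,0) (0,1) (1,0) (1,1)] -> total=29
Click 3 (5,2) count=2: revealed 0 new [(none)] -> total=29
Click 4 (5,5) count=3: revealed 1 new [(5,5)] -> total=30

Answer: ##.####
#######
..#####
..#####
..###..
..####.
.......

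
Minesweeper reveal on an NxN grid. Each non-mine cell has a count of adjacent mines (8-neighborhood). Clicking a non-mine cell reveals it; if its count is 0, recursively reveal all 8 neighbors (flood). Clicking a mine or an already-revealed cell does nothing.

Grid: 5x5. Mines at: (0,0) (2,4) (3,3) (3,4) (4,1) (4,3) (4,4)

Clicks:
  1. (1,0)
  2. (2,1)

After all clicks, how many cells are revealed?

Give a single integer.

Click 1 (1,0) count=1: revealed 1 new [(1,0)] -> total=1
Click 2 (2,1) count=0: revealed 15 new [(0,1) (0,2) (0,3) (0,4) (1,1) (1,2) (1,3) (1,4) (2,0) (2,1) (2,2) (2,3) (3,0) (3,1) (3,2)] -> total=16

Answer: 16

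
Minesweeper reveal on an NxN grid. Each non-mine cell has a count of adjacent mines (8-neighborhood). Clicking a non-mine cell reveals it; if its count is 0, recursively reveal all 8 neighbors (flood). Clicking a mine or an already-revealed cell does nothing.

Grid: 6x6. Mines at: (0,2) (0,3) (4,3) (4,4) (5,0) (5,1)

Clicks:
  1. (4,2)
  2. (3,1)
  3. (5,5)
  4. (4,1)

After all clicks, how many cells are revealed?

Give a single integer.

Click 1 (4,2) count=2: revealed 1 new [(4,2)] -> total=1
Click 2 (3,1) count=0: revealed 24 new [(0,0) (0,1) (0,4) (0,5) (1,0) (1,1) (1,2) (1,3) (1,4) (1,5) (2,0) (2,1) (2,2) (2,3) (2,4) (2,5) (3,0) (3,1) (3,2) (3,3) (3,4) (3,5) (4,0) (4,1)] -> total=25
Click 3 (5,5) count=1: revealed 1 new [(5,5)] -> total=26
Click 4 (4,1) count=2: revealed 0 new [(none)] -> total=26

Answer: 26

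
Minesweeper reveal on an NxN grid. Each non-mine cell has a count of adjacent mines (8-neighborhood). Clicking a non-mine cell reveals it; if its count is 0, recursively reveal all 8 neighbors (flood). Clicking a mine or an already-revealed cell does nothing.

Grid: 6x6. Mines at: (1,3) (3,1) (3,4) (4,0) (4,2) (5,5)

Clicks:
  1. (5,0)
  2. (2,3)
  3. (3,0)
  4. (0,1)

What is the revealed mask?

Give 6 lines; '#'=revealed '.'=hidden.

Click 1 (5,0) count=1: revealed 1 new [(5,0)] -> total=1
Click 2 (2,3) count=2: revealed 1 new [(2,3)] -> total=2
Click 3 (3,0) count=2: revealed 1 new [(3,0)] -> total=3
Click 4 (0,1) count=0: revealed 9 new [(0,0) (0,1) (0,2) (1,0) (1,1) (1,2) (2,0) (2,1) (2,2)] -> total=12

Answer: ###...
###...
####..
#.....
......
#.....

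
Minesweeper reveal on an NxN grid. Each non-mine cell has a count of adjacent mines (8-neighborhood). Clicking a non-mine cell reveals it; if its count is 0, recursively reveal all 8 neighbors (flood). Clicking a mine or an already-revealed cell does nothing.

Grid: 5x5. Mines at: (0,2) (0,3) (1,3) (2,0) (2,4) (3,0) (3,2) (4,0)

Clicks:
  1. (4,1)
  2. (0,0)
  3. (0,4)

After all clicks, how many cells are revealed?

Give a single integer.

Click 1 (4,1) count=3: revealed 1 new [(4,1)] -> total=1
Click 2 (0,0) count=0: revealed 4 new [(0,0) (0,1) (1,0) (1,1)] -> total=5
Click 3 (0,4) count=2: revealed 1 new [(0,4)] -> total=6

Answer: 6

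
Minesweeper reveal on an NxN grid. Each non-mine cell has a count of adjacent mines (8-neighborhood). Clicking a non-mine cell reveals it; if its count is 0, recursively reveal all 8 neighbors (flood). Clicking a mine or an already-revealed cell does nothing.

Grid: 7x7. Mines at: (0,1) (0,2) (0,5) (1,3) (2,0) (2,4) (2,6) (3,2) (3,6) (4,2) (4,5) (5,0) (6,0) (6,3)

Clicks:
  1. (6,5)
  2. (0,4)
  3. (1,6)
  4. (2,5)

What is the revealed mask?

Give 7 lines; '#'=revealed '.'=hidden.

Answer: ....#..
......#
.....#.
.......
.......
....###
....###

Derivation:
Click 1 (6,5) count=0: revealed 6 new [(5,4) (5,5) (5,6) (6,4) (6,5) (6,6)] -> total=6
Click 2 (0,4) count=2: revealed 1 new [(0,4)] -> total=7
Click 3 (1,6) count=2: revealed 1 new [(1,6)] -> total=8
Click 4 (2,5) count=3: revealed 1 new [(2,5)] -> total=9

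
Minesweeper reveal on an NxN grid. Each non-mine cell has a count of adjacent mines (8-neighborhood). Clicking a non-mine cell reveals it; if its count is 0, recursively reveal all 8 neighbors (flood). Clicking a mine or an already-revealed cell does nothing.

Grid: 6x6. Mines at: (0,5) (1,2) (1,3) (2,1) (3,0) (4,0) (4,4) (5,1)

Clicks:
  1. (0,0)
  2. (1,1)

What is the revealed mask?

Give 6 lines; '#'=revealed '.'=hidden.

Click 1 (0,0) count=0: revealed 4 new [(0,0) (0,1) (1,0) (1,1)] -> total=4
Click 2 (1,1) count=2: revealed 0 new [(none)] -> total=4

Answer: ##....
##....
......
......
......
......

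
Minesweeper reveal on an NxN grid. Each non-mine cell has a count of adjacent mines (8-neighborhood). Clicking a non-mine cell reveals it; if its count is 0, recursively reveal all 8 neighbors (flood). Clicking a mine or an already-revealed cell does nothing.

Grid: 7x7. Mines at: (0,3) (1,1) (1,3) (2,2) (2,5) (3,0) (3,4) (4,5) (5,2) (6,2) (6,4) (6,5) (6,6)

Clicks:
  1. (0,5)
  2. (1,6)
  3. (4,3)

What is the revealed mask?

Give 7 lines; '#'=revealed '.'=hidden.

Answer: ....###
....###
.......
.......
...#...
.......
.......

Derivation:
Click 1 (0,5) count=0: revealed 6 new [(0,4) (0,5) (0,6) (1,4) (1,5) (1,6)] -> total=6
Click 2 (1,6) count=1: revealed 0 new [(none)] -> total=6
Click 3 (4,3) count=2: revealed 1 new [(4,3)] -> total=7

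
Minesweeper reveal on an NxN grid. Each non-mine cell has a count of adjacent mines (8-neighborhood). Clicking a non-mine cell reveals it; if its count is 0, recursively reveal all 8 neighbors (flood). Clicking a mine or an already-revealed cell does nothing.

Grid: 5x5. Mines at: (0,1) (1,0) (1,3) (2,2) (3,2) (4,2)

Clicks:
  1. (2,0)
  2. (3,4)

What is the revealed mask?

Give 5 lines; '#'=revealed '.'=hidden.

Answer: .....
.....
#..##
...##
...##

Derivation:
Click 1 (2,0) count=1: revealed 1 new [(2,0)] -> total=1
Click 2 (3,4) count=0: revealed 6 new [(2,3) (2,4) (3,3) (3,4) (4,3) (4,4)] -> total=7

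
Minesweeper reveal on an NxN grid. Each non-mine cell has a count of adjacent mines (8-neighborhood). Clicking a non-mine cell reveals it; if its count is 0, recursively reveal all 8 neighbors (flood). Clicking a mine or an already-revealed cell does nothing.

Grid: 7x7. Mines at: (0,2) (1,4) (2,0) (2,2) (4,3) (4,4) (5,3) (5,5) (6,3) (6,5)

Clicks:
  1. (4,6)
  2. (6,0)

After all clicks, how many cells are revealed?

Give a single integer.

Answer: 13

Derivation:
Click 1 (4,6) count=1: revealed 1 new [(4,6)] -> total=1
Click 2 (6,0) count=0: revealed 12 new [(3,0) (3,1) (3,2) (4,0) (4,1) (4,2) (5,0) (5,1) (5,2) (6,0) (6,1) (6,2)] -> total=13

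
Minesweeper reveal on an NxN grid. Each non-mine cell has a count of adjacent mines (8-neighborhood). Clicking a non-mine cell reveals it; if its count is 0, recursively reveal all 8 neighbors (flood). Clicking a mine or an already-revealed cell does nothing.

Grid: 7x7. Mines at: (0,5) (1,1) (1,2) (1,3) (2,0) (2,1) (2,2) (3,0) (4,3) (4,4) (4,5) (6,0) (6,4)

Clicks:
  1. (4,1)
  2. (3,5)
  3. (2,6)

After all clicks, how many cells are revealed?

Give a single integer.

Click 1 (4,1) count=1: revealed 1 new [(4,1)] -> total=1
Click 2 (3,5) count=2: revealed 1 new [(3,5)] -> total=2
Click 3 (2,6) count=0: revealed 8 new [(1,4) (1,5) (1,6) (2,4) (2,5) (2,6) (3,4) (3,6)] -> total=10

Answer: 10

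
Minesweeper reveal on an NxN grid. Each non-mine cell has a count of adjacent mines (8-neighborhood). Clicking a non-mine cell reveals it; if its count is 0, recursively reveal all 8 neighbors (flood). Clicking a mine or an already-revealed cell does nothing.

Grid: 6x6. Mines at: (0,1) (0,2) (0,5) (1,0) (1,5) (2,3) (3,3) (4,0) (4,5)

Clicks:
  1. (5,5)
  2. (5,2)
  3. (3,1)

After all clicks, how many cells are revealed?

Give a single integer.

Click 1 (5,5) count=1: revealed 1 new [(5,5)] -> total=1
Click 2 (5,2) count=0: revealed 8 new [(4,1) (4,2) (4,3) (4,4) (5,1) (5,2) (5,3) (5,4)] -> total=9
Click 3 (3,1) count=1: revealed 1 new [(3,1)] -> total=10

Answer: 10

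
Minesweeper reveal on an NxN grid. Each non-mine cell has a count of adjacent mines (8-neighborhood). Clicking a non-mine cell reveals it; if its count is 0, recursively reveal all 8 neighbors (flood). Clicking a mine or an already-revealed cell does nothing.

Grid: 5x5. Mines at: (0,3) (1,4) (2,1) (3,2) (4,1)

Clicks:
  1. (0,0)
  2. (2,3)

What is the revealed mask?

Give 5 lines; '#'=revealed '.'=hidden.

Answer: ###..
###..
...#.
.....
.....

Derivation:
Click 1 (0,0) count=0: revealed 6 new [(0,0) (0,1) (0,2) (1,0) (1,1) (1,2)] -> total=6
Click 2 (2,3) count=2: revealed 1 new [(2,3)] -> total=7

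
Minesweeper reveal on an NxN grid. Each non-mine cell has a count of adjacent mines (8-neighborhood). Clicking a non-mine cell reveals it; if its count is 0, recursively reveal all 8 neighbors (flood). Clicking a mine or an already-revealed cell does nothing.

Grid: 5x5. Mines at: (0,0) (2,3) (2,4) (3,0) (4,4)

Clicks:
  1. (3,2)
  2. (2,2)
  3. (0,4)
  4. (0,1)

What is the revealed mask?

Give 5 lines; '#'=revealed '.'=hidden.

Answer: .####
.####
..#..
..#..
.....

Derivation:
Click 1 (3,2) count=1: revealed 1 new [(3,2)] -> total=1
Click 2 (2,2) count=1: revealed 1 new [(2,2)] -> total=2
Click 3 (0,4) count=0: revealed 8 new [(0,1) (0,2) (0,3) (0,4) (1,1) (1,2) (1,3) (1,4)] -> total=10
Click 4 (0,1) count=1: revealed 0 new [(none)] -> total=10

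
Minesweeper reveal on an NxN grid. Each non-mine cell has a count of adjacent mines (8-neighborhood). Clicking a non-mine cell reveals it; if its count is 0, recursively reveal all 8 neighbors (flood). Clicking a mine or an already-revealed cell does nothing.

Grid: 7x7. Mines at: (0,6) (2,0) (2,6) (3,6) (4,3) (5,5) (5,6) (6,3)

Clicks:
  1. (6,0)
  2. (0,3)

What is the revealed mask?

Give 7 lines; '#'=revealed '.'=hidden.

Click 1 (6,0) count=0: revealed 12 new [(3,0) (3,1) (3,2) (4,0) (4,1) (4,2) (5,0) (5,1) (5,2) (6,0) (6,1) (6,2)] -> total=12
Click 2 (0,3) count=0: revealed 20 new [(0,0) (0,1) (0,2) (0,3) (0,4) (0,5) (1,0) (1,1) (1,2) (1,3) (1,4) (1,5) (2,1) (2,2) (2,3) (2,4) (2,5) (3,3) (3,4) (3,5)] -> total=32

Answer: ######.
######.
.#####.
######.
###....
###....
###....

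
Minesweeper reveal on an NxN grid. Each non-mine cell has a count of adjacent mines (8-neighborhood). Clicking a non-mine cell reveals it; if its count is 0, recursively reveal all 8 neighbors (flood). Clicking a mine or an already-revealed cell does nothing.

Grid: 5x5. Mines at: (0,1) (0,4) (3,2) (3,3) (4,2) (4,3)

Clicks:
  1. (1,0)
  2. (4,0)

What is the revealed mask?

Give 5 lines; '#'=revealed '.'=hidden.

Click 1 (1,0) count=1: revealed 1 new [(1,0)] -> total=1
Click 2 (4,0) count=0: revealed 7 new [(1,1) (2,0) (2,1) (3,0) (3,1) (4,0) (4,1)] -> total=8

Answer: .....
##...
##...
##...
##...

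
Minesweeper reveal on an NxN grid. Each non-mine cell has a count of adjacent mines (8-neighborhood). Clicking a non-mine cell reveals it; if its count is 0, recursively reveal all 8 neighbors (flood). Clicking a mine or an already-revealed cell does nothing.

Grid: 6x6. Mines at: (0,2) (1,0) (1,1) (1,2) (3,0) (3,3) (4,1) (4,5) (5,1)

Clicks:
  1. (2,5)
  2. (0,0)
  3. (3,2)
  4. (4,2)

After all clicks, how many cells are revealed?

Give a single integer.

Answer: 14

Derivation:
Click 1 (2,5) count=0: revealed 11 new [(0,3) (0,4) (0,5) (1,3) (1,4) (1,5) (2,3) (2,4) (2,5) (3,4) (3,5)] -> total=11
Click 2 (0,0) count=2: revealed 1 new [(0,0)] -> total=12
Click 3 (3,2) count=2: revealed 1 new [(3,2)] -> total=13
Click 4 (4,2) count=3: revealed 1 new [(4,2)] -> total=14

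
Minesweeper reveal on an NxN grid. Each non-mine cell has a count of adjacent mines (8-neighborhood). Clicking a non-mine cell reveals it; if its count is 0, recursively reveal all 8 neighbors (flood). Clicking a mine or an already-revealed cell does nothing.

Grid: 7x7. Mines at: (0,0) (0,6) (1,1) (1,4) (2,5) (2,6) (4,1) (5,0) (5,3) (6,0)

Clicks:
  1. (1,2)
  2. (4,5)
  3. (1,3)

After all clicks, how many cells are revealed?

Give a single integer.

Answer: 14

Derivation:
Click 1 (1,2) count=1: revealed 1 new [(1,2)] -> total=1
Click 2 (4,5) count=0: revealed 12 new [(3,4) (3,5) (3,6) (4,4) (4,5) (4,6) (5,4) (5,5) (5,6) (6,4) (6,5) (6,6)] -> total=13
Click 3 (1,3) count=1: revealed 1 new [(1,3)] -> total=14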